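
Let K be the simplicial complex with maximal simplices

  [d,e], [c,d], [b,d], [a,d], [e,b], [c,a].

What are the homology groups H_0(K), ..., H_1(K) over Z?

Take the total order a < b < c < d < e on the vertex set. Then K (dimension 1) consists of the simplices:

  0-simplices (5): a, b, c, d, e
  1-simplices (6): ac, ad, bd, be, cd, de

giving chain groups C_0 ≅ Z^5, C_1 ≅ Z^6.

The boundary map ∂_1: C_1 → C_0 is given by ∂[p,q] = [q] − [p].
The resulting 5×6 matrix has rank 4, and its Smith normal form has invariant factors (1,1,1,1).

Computing H_k = (kernel of ∂_k) / (image of ∂_{k+1}):

  H_0: rank C_0 − rank ∂_1 = 5 − 4 = 1, and the invariant factors of ∂_1 are all 1, so H_0 ≅ Z.
  H_1: rank ker ∂_1 − rank ∂_2 = (6 − 4) − 0 = 2, and there is no ∂_2, so H_1 ≅ Z^2.

H_0 = Z,  H_1 = Z^2.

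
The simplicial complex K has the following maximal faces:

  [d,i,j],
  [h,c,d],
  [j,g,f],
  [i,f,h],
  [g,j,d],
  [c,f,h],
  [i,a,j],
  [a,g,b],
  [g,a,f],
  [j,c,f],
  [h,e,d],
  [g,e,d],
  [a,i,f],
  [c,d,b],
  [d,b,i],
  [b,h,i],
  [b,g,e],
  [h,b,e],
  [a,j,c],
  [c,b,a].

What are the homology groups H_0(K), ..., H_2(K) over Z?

H_0 = Z,  H_1 = Z × Z/2,  H_2 = 0.

Fix the vertex order a < b < c < d < e < f < g < h < i < j and write every simplex with vertices in increasing order. Then dim K = 2 and the simplices of K are:

  0-simplices (10): a, b, c, d, e, f, g, h, i, j
  1-simplices (30): ab, ac, af, ag, ai, aj, bc, bd, be, bg, bh, bi, cd, cf, ch, cj, de, dg, dh, di, dj, eg, eh, fg, fh, fi, fj, gj, hi, ij
  2-simplices (20): abc, abg, acj, afg, afi, aij, bcd, bdi, beg, beh, bhi, cdh, cfh, cfj, deg, deh, dgj, dij, fgj, fhi

so the chain groups are C_0 ≅ Z^10, C_1 ≅ Z^30, C_2 ≅ Z^20.

The boundary map ∂_1: C_1 → C_0 maps an edge to its endpoints' difference, ∂[p,q] = q − p.
The resulting 10×30 matrix has rank 9, and its Smith normal form has invariant factors (1,1,1,1,1,1,1,1,1).

∂_2: C_2 → C_1 sends each 2-simplex [p,q,r] to [q,r] − [p,r] + [p,q]. For instance
  ∂deh = eh − dh + de,
  ∂dij = ij − dj + di.
As a 30×20 matrix over Z this has rank 20, with invariant factors (1,1,1,1,1,1,1,1,1,1,1,1,1,1,1,1,1,1,1,2).

From H_k ≅ ker(∂_k) / im(∂_{k+1}) we obtain:

  H_0: rank C_0 − rank ∂_1 = 10 − 9 = 1, and the invariant factors of ∂_1 are all 1, so H_0 = Z.
  H_1: rank ker ∂_1 − rank ∂_2 = (30 − 9) − 20 = 1, and ∂_2 has invariant factor 2 > 1, so H_1 = Z × Z/2.
  H_2: rank ker ∂_2 − rank ∂_3 = (20 − 20) − 0 = 0, and there is no ∂_3, so H_2 = 0.

(K is a triangulation of the Klein bottle.)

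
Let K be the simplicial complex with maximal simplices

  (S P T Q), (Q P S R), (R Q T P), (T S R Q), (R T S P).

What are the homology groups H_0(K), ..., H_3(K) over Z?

H_0 = Z,  H_1 = 0,  H_2 = 0,  H_3 = Z.

Fix the vertex order P < Q < R < S < T and write every simplex with vertices in increasing order. Then dim K = 3 and the simplices of K are:

  0-simplices (5): P, Q, R, S, T
  1-simplices (10): PQ, PR, PS, PT, QR, QS, QT, RS, RT, ST
  2-simplices (10): PQR, PQS, PQT, PRS, PRT, PST, QRS, QRT, QST, RST
  3-simplices (5): PQRS, PQRT, PQST, PRST, QRST

giving chain groups C_0 ≅ Z^5, C_1 ≅ Z^10, C_2 ≅ Z^10, C_3 ≅ Z^5.

Boundary ∂_1: C_1 → C_0 sends each edge [p,q] (with p < q) to q − p.
This gives a 5×10 integer matrix of rank 4; reducing to Smith normal form yields diagonal entries (1,1,1,1).

The boundary map ∂_2: C_2 → C_1 maps a triangle to the signed sum of its edges. For instance
  ∂PST = ST − PT + PS,
  ∂RST = ST − RT + RS.
The resulting 10×10 matrix has rank 6, and its Smith normal form has invariant factors (1,1,1,1,1,1).

The boundary map ∂_3: C_3 → C_2 sends each 3-simplex σ to the alternating sum Σ_i (−1)^i (σ with its i-th vertex removed). For instance
  ∂PQST = QST − PST + PQT − PQS,
  ∂PRST = RST − PST + PRT − PRS.
This gives a 10×5 integer matrix of rank 4; reducing to Smith normal form yields diagonal entries (1,1,1,1).

From H_k ≅ ker(∂_k) / im(∂_{k+1}) we obtain:

  H_0: rank C_0 − rank ∂_1 = 5 − 4 = 1, and the invariant factors of ∂_1 are all 1, so H_0 ≅ Z.
  H_1: rank ker ∂_1 − rank ∂_2 = (10 − 4) − 6 = 0, and the invariant factors of ∂_2 are all 1, so H_1 ≅ 0.
  H_2: rank ker ∂_2 − rank ∂_3 = (10 − 6) − 4 = 0, and the invariant factors of ∂_3 are all 1, so H_2 ≅ 0.
  H_3: rank ker ∂_3 − rank ∂_4 = (5 − 4) − 0 = 1, and there is no ∂_4, so H_3 ≅ Z.

(K is a triangulation of the 3-sphere S^3.)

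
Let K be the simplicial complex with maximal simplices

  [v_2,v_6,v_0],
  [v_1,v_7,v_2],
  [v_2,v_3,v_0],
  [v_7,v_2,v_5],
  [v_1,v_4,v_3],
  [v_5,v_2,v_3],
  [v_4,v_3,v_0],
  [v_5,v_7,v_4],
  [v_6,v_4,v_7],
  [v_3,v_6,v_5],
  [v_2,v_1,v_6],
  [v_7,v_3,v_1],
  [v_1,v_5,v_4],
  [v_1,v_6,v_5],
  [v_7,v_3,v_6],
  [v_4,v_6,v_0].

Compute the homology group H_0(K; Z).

H_0 ≅ Z.

Order the vertices as v_0 < v_1 < v_2 < v_3 < v_4 < v_5 < v_6 < v_7. Listing each simplex with vertices in this order, K has dimension 2 with simplices:

  0-simplices (8): [v_0], [v_1], [v_2], [v_3], [v_4], [v_5], [v_6], [v_7]
  1-simplices (24): (24 of them)
  2-simplices (16): (16 of them)

giving chain groups C_0 ≅ Z^8, C_1 ≅ Z^24, C_2 ≅ Z^16.

The boundary map ∂_1: C_1 → C_0 sends each edge [p,q] (with p < q) to q − p. For instance
  ∂[v_5,v_7] = [v_7] − [v_5].
The 8×24 boundary matrix has rank 7 and Smith normal form diag(1,1,1,1,1,1,1).

The boundary map ∂_2: C_2 → C_1 sends each 2-simplex [p,q,r] to [q,r] − [p,r] + [p,q]. For instance
  ∂[v_0,v_2,v_3] = [v_2,v_3] − [v_0,v_3] + [v_0,v_2],
  ∂[v_1,v_2,v_6] = [v_2,v_6] − [v_1,v_6] + [v_1,v_2].
The 24×16 boundary matrix has rank 15 and Smith normal form diag(1,1,1,1,1,1,1,1,1,1,1,1,1,1,1).

Reading off H_k = ker ∂_k / im ∂_{k+1}:

  H_0: rank C_0 − rank ∂_1 = 8 − 7 = 1, and the invariant factors of ∂_1 are all 1, so H_0 = Z.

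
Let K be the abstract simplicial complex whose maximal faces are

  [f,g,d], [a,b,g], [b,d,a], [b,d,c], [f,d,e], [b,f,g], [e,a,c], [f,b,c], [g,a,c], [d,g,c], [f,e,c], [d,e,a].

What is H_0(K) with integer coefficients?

Take the total order a < b < c < d < e < f < g on the vertex set. Then K (dimension 2) consists of the simplices:

  0-simplices (7): a, b, c, d, e, f, g
  1-simplices (18): ab, ac, ad, ae, ag, bc, bd, bf, bg, cd, ce, cf, cg, de, df, dg, ef, fg
  2-simplices (12): abd, abg, ace, acg, ade, bcd, bcf, bfg, cdg, cef, def, dfg

giving chain groups C_0 ≅ Z^7, C_1 ≅ Z^18, C_2 ≅ Z^12.

Boundary ∂_1: C_1 → C_0 is given by ∂[p,q] = [q] − [p].
The resulting 7×18 matrix has rank 6, and its Smith normal form has invariant factors (1,1,1,1,1,1).

The boundary map ∂_2: C_2 → C_1 maps a triangle to the signed sum of its edges. For instance
  ∂abd = bd − ad + ab,
  ∂ace = ce − ae + ac.
The resulting 18×12 matrix has rank 12, and its Smith normal form has invariant factors (1,1,1,1,1,1,1,1,1,1,1,2).

Computing H_k = (kernel of ∂_k) / (image of ∂_{k+1}):

  H_0: rank C_0 − rank ∂_1 = 7 − 6 = 1, and the invariant factors of ∂_1 are all 1, so H_0 = Z.

(K is a triangulation of the real projective plane RP^2.)

H_0 = Z.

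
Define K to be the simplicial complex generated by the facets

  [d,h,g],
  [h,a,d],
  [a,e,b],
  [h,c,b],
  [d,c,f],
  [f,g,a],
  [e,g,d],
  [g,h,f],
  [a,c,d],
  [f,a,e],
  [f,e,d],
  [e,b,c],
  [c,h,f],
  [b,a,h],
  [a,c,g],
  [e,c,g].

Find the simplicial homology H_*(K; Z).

We work with the vertex ordering a < b < c < d < e < f < g < h. The simplices of K, each written with vertices in increasing order, are:

  0-simplices (8): a, b, c, d, e, f, g, h
  1-simplices (24): ab, ac, ad, ae, af, ag, ah, bc, be, bh, cd, ce, cf, cg, ch, de, df, dg, dh, ef, eg, fg, fh, gh
  2-simplices (16): abe, abh, acd, acg, adh, aef, afg, bce, bch, cdf, ceg, cfh, def, deg, dgh, fgh

so the chain groups are C_0 ≅ Z^8, C_1 ≅ Z^24, C_2 ≅ Z^16.

The boundary map ∂_1: C_1 → C_0 sends each edge [p,q] (with p < q) to q − p.
The 8×24 boundary matrix has rank 7 and Smith normal form diag(1,1,1,1,1,1,1).

∂_2: C_2 → C_1 acts by ∂[p,q,r] = [q,r] − [p,r] + [p,q]. For instance
  ∂def = ef − df + de,
  ∂deg = eg − dg + de.
The resulting 24×16 matrix has rank 15, and its Smith normal form has invariant factors (1,1,1,1,1,1,1,1,1,1,1,1,1,1,1).

From H_k ≅ ker(∂_k) / im(∂_{k+1}) we obtain:

  H_0: rank C_0 − rank ∂_1 = 8 − 7 = 1, and the invariant factors of ∂_1 are all 1, so H_0 ≅ Z.
  H_1: rank ker ∂_1 − rank ∂_2 = (24 − 7) − 15 = 2, and the invariant factors of ∂_2 are all 1, so H_1 ≅ Z^2.
  H_2: rank ker ∂_2 − rank ∂_3 = (16 − 15) − 0 = 1, and there is no ∂_3, so H_2 ≅ Z.

H_0 ≅ Z,  H_1 ≅ Z^2,  H_2 ≅ Z.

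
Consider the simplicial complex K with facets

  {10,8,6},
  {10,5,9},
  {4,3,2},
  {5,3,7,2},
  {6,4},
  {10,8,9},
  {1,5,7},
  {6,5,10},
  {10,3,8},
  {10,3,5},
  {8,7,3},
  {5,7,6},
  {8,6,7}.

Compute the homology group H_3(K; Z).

We work with the vertex ordering 1 < 2 < 3 < 4 < 5 < 6 < 7 < 8 < 9 < 10. The simplices of K, each written with vertices in increasing order, are:

  0-simplices (10): [1], [2], [3], [4], [5], [6], [7], [8], [9], [10]
  1-simplices (23): (23 of them)
  2-simplices (15): [1,5,7], [2,3,4], [2,3,5], [2,3,7], [2,5,7], [3,5,7], [3,5,10], [3,7,8], [3,8,10], [5,6,7], [5,6,10], [5,9,10], [6,7,8], [6,8,10], [8,9,10]
  3-simplices (1): [2,3,5,7]

giving chain groups C_0 ≅ Z^10, C_1 ≅ Z^23, C_2 ≅ Z^15, C_3 ≅ Z^1.

The boundary map ∂_1: C_1 → C_0 is given by ∂[p,q] = [q] − [p]. For instance
  ∂[5,9] = [9] − [5].
As a 10×23 matrix over Z this has rank 9, with invariant factors (1,1,1,1,1,1,1,1,1).

The boundary map ∂_2: C_2 → C_1 maps a triangle to the signed sum of its edges. For instance
  ∂[2,3,4] = [3,4] − [2,4] + [2,3],
  ∂[8,9,10] = [9,10] − [8,10] + [8,9].
The 23×15 boundary matrix has rank 13 and Smith normal form diag(1,1,1,1,1,1,1,1,1,1,1,1,1).

Boundary ∂_3: C_3 → C_2 sends each 3-simplex σ to the alternating sum Σ_i (−1)^i (σ with its i-th vertex removed). For instance
  ∂[2,3,5,7] = [3,5,7] − [2,5,7] + [2,3,7] − [2,3,5].
The 15×1 boundary matrix has rank 1 and Smith normal form diag(1).

Reading off H_k = ker ∂_k / im ∂_{k+1}:

  H_3: rank ker ∂_3 − rank ∂_4 = (1 − 1) − 0 = 0, and there is no ∂_4, so H_3 = 0.

H_3 ≅ 0.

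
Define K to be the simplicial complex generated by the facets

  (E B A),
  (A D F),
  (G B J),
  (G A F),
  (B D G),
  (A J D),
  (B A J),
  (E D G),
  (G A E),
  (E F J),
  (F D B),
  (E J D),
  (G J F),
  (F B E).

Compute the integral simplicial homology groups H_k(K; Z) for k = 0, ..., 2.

H_0 = Z,  H_1 = Z^2,  H_2 = Z.

Take the total order A < B < D < E < F < G < J on the vertex set. Then K (dimension 2) consists of the simplices:

  0-simplices (7): A, B, D, E, F, G, J
  1-simplices (21): AB, AD, AE, AF, AG, AJ, BD, BE, BF, BG, BJ, DE, DF, DG, DJ, EF, EG, EJ, FG, FJ, GJ
  2-simplices (14): ABE, ABJ, ADF, ADJ, AEG, AFG, BDF, BDG, BEF, BGJ, DEG, DEJ, EFJ, FGJ

Hence C_0 ≅ Z^7, C_1 ≅ Z^21, C_2 ≅ Z^14.

Boundary ∂_1: C_1 → C_0 is given by ∂[p,q] = [q] − [p]. For instance
  ∂EF = F − E.
The 7×21 boundary matrix has rank 6 and Smith normal form diag(1,1,1,1,1,1).

The boundary map ∂_2: C_2 → C_1 maps a triangle to the signed sum of its edges. For instance
  ∂FGJ = GJ − FJ + FG,
  ∂AFG = FG − AG + AF.
As a 21×14 matrix over Z this has rank 13, with invariant factors (1,1,1,1,1,1,1,1,1,1,1,1,1).

Computing H_k = (kernel of ∂_k) / (image of ∂_{k+1}):

  H_0: rank C_0 − rank ∂_1 = 7 − 6 = 1, and the invariant factors of ∂_1 are all 1, so H_0 = Z.
  H_1: rank ker ∂_1 − rank ∂_2 = (21 − 6) − 13 = 2, and the invariant factors of ∂_2 are all 1, so H_1 = Z^2.
  H_2: rank ker ∂_2 − rank ∂_3 = (14 − 13) − 0 = 1, and there is no ∂_3, so H_2 = Z.

As a check, the Euler characteristic is 7 − 21 + 14 = 0, which agrees with 1 − 2 + 1 = 0.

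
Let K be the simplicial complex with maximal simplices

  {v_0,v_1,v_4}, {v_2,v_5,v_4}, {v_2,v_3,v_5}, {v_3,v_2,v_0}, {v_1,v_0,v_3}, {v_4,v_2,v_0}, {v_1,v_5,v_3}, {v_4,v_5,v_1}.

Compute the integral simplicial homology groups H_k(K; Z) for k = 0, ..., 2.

We work with the vertex ordering v_0 < v_1 < v_2 < v_3 < v_4 < v_5. The simplices of K, each written with vertices in increasing order, are:

  0-simplices (6): [v_0], [v_1], [v_2], [v_3], [v_4], [v_5]
  1-simplices (12): [v_0,v_1], [v_0,v_2], [v_0,v_3], [v_0,v_4], [v_1,v_3], [v_1,v_4], [v_1,v_5], [v_2,v_3], [v_2,v_4], [v_2,v_5], [v_3,v_5], [v_4,v_5]
  2-simplices (8): [v_0,v_1,v_3], [v_0,v_1,v_4], [v_0,v_2,v_3], [v_0,v_2,v_4], [v_1,v_3,v_5], [v_1,v_4,v_5], [v_2,v_3,v_5], [v_2,v_4,v_5]

so the chain groups are C_0 ≅ Z^6, C_1 ≅ Z^12, C_2 ≅ Z^8.

The boundary map ∂_1: C_1 → C_0 maps an edge to its endpoints' difference, ∂[p,q] = q − p. For instance
  ∂[v_1,v_3] = [v_3] − [v_1].
The resulting 6×12 matrix has rank 5, and its Smith normal form has invariant factors (1,1,1,1,1).

The boundary map ∂_2: C_2 → C_1 maps a triangle to the signed sum of its edges. For instance
  ∂[v_1,v_3,v_5] = [v_3,v_5] − [v_1,v_5] + [v_1,v_3],
  ∂[v_1,v_4,v_5] = [v_4,v_5] − [v_1,v_5] + [v_1,v_4].
This gives a 12×8 integer matrix of rank 7; reducing to Smith normal form yields diagonal entries (1,1,1,1,1,1,1).

Now H_k = ker ∂_k / im ∂_{k+1}, so:

  H_0: rank C_0 − rank ∂_1 = 6 − 5 = 1, and the invariant factors of ∂_1 are all 1, so H_0 ≅ Z.
  H_1: rank ker ∂_1 − rank ∂_2 = (12 − 5) − 7 = 0, and the invariant factors of ∂_2 are all 1, so H_1 ≅ 0.
  H_2: rank ker ∂_2 − rank ∂_3 = (8 − 7) − 0 = 1, and there is no ∂_3, so H_2 ≅ Z.

(K is a triangulation of the 2-sphere S^2.)

H_0 = Z,  H_1 = 0,  H_2 = Z.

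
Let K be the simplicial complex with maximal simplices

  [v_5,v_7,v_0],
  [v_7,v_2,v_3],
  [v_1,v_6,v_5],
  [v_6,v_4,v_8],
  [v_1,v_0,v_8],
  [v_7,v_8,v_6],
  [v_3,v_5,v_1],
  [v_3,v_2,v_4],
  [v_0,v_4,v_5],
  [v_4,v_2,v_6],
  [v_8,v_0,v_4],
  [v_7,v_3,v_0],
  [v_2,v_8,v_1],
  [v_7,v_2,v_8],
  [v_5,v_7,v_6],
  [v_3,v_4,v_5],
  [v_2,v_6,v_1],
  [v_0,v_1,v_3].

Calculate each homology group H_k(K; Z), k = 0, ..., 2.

K has 9 vertices, 27 edges, 18 triangles.
rank ∂_0 = 0, rank ∂_1 = 8 ⇒ b_0 = 9 − 0 − 8 = 1; all invariant factors of ∂_1 are 1 so no torsion. So H_0 = Z.
rank ∂_1 = 8, rank ∂_2 = 18 ⇒ b_1 = 27 − 8 − 18 = 1; ∂_2 has invariant factor(s) [2] giving torsion. So H_1 = Z × Z/2.
rank ∂_2 = 18, rank ∂_3 = 0 ⇒ b_2 = 18 − 18 − 0 = 0. So H_2 = 0.

H_0 ≅ Z,  H_1 ≅ Z × Z/2,  H_2 = 0.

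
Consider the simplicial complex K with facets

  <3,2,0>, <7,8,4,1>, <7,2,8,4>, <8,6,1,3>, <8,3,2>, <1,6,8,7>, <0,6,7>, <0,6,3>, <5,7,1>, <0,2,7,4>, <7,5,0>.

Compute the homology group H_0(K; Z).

Order the vertices as 0 < 1 < 2 < 3 < 4 < 5 < 6 < 7 < 8. Listing each simplex with vertices in this order, K has dimension 3 with simplices:

  0-simplices (9): [0], [1], [2], [3], [4], [5], [6], [7], [8]
  1-simplices (24): (24 of them)
  2-simplices (22): (22 of them)
  3-simplices (5): [0,2,4,7], [1,3,6,8], [1,4,7,8], [1,6,7,8], [2,4,7,8]

giving chain groups C_0 ≅ Z^9, C_1 ≅ Z^24, C_2 ≅ Z^22, C_3 ≅ Z^5.

The boundary map ∂_1: C_1 → C_0 is given by ∂[p,q] = [q] − [p].
As a 9×24 matrix over Z this has rank 8, with invariant factors (1,1,1,1,1,1,1,1).

Boundary ∂_2: C_2 → C_1 sends each 2-simplex [p,q,r] to [q,r] − [p,r] + [p,q]. For instance
  ∂[1,6,7] = [6,7] − [1,7] + [1,6],
  ∂[0,2,4] = [2,4] − [0,4] + [0,2].
The resulting 24×22 matrix has rank 16, and its Smith normal form has invariant factors (1,1,1,1,1,1,1,1,1,1,1,1,1,1,1,1).

∂_3: C_3 → C_2 sends each 3-simplex σ to the alternating sum Σ_i (−1)^i (σ with its i-th vertex removed). For instance
  ∂[0,2,4,7] = [2,4,7] − [0,4,7] + [0,2,7] − [0,2,4],
  ∂[2,4,7,8] = [4,7,8] − [2,7,8] + [2,4,8] − [2,4,7].
The 22×5 boundary matrix has rank 5 and Smith normal form diag(1,1,1,1,1).

Now H_k = ker ∂_k / im ∂_{k+1}, so:

  H_0: rank C_0 − rank ∂_1 = 9 − 8 = 1, and the invariant factors of ∂_1 are all 1, so H_0 ≅ Z.

H_0 ≅ Z.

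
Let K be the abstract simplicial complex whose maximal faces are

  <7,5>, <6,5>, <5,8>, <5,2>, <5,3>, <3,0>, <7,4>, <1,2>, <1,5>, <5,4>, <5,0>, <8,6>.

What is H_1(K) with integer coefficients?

We work with the vertex ordering 0 < 1 < 2 < 3 < 4 < 5 < 6 < 7 < 8. The simplices of K, each written with vertices in increasing order, are:

  0-simplices (9): [0], [1], [2], [3], [4], [5], [6], [7], [8]
  1-simplices (12): [0,3], [0,5], [1,2], [1,5], [2,5], [3,5], [4,5], [4,7], [5,6], [5,7], [5,8], [6,8]

so the chain groups are C_0 ≅ Z^9, C_1 ≅ Z^12.

∂_1: C_1 → C_0 is given by ∂[p,q] = [q] − [p]. For instance
  ∂[4,5] = [5] − [4].
As a 9×12 matrix over Z this has rank 8, with invariant factors (1,1,1,1,1,1,1,1).

Computing H_k = (kernel of ∂_k) / (image of ∂_{k+1}):

  H_1: rank ker ∂_1 − rank ∂_2 = (12 − 8) − 0 = 4, and there is no ∂_2, so H_1 = Z^4.

(K is a triangulation of a wedge of 4 circles.)

H_1 = Z^4.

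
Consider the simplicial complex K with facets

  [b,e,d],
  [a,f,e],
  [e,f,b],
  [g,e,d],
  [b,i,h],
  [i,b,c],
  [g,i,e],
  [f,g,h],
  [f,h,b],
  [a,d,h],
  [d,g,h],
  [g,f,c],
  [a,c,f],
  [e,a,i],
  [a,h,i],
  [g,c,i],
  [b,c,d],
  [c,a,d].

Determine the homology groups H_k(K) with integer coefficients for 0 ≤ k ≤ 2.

H_0 = Z,  H_1 = Z^2,  H_2 = Z.

We work with the vertex ordering a < b < c < d < e < f < g < h < i. The simplices of K, each written with vertices in increasing order, are:

  0-simplices (9): a, b, c, d, e, f, g, h, i
  1-simplices (27): ac, ad, ae, af, ah, ai, bc, bd, be, bf, bh, bi, cd, cf, cg, ci, de, dg, dh, ef, eg, ei, fg, fh, gh, gi, hi
  2-simplices (18): acd, acf, adh, aef, aei, ahi, bcd, bci, bde, bef, bfh, bhi, cfg, cgi, deg, dgh, egi, fgh

so the chain groups are C_0 ≅ Z^9, C_1 ≅ Z^27, C_2 ≅ Z^18.

The boundary map ∂_1: C_1 → C_0 maps an edge to its endpoints' difference, ∂[p,q] = q − p.
The 9×27 boundary matrix has rank 8 and Smith normal form diag(1,1,1,1,1,1,1,1).

The boundary map ∂_2: C_2 → C_1 maps a triangle to the signed sum of its edges. For instance
  ∂bci = ci − bi + bc,
  ∂deg = eg − dg + de.
This gives a 27×18 integer matrix of rank 17; reducing to Smith normal form yields diagonal entries (1,1,1,1,1,1,1,1,1,1,1,1,1,1,1,1,1).

Now H_k = ker ∂_k / im ∂_{k+1}, so:

  H_0: rank C_0 − rank ∂_1 = 9 − 8 = 1, and the invariant factors of ∂_1 are all 1, so H_0 ≅ Z.
  H_1: rank ker ∂_1 − rank ∂_2 = (27 − 8) − 17 = 2, and the invariant factors of ∂_2 are all 1, so H_1 ≅ Z^2.
  H_2: rank ker ∂_2 − rank ∂_3 = (18 − 17) − 0 = 1, and there is no ∂_3, so H_2 ≅ Z.

(K is a triangulation of the torus T^2.)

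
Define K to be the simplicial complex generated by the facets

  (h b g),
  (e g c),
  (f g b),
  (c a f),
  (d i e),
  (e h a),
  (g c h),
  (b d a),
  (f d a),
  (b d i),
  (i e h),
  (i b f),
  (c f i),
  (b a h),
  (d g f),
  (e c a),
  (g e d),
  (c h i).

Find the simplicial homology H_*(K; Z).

H_0 ≅ Z,  H_1 ≅ Z ⊕ Z/2,  H_2 = 0.

We work with the vertex ordering a < b < c < d < e < f < g < h < i. The simplices of K, each written with vertices in increasing order, are:

  0-simplices (9): a, b, c, d, e, f, g, h, i
  1-simplices (27): ab, ac, ad, ae, af, ah, bd, bf, bg, bh, bi, ce, cf, cg, ch, ci, de, df, dg, di, eg, eh, ei, fg, fi, gh, hi
  2-simplices (18): abd, abh, ace, acf, adf, aeh, bdi, bfg, bfi, bgh, ceg, cfi, cgh, chi, deg, dei, dfg, ehi

Hence C_0 ≅ Z^9, C_1 ≅ Z^27, C_2 ≅ Z^18.

∂_1: C_1 → C_0 sends each edge [p,q] (with p < q) to q − p. For instance
  ∂bf = f − b.
This gives a 9×27 integer matrix of rank 8; reducing to Smith normal form yields diagonal entries (1,1,1,1,1,1,1,1).

The boundary map ∂_2: C_2 → C_1 acts by ∂[p,q,r] = [q,r] − [p,r] + [p,q]. For instance
  ∂ace = ce − ae + ac,
  ∂dfg = fg − dg + df.
The 27×18 boundary matrix has rank 18 and Smith normal form diag(1,1,1,1,1,1,1,1,1,1,1,1,1,1,1,1,1,2).

Computing H_k = (kernel of ∂_k) / (image of ∂_{k+1}):

  H_0: rank C_0 − rank ∂_1 = 9 − 8 = 1, and the invariant factors of ∂_1 are all 1, so H_0 = Z.
  H_1: rank ker ∂_1 − rank ∂_2 = (27 − 8) − 18 = 1, and ∂_2 has invariant factor 2 > 1, so H_1 = Z ⊕ Z/2.
  H_2: rank ker ∂_2 − rank ∂_3 = (18 − 18) − 0 = 0, and there is no ∂_3, so H_2 = 0.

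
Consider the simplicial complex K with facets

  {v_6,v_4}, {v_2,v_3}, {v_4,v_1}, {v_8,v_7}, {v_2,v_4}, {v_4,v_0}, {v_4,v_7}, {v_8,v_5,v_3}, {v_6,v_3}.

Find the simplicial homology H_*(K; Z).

H_0 ≅ Z,  H_1 ≅ Z^2,  H_2 = 0.

Order the vertices as v_0 < v_1 < v_2 < v_3 < v_4 < v_5 < v_6 < v_7 < v_8. Listing each simplex with vertices in this order, K has dimension 2 with simplices:

  0-simplices (9): [v_0], [v_1], [v_2], [v_3], [v_4], [v_5], [v_6], [v_7], [v_8]
  1-simplices (11): [v_0,v_4], [v_1,v_4], [v_2,v_3], [v_2,v_4], [v_3,v_5], [v_3,v_6], [v_3,v_8], [v_4,v_6], [v_4,v_7], [v_5,v_8], [v_7,v_8]
  2-simplices (1): [v_3,v_5,v_8]

so the chain groups are C_0 ≅ Z^9, C_1 ≅ Z^11, C_2 ≅ Z^1.

The boundary map ∂_1: C_1 → C_0 maps an edge to its endpoints' difference, ∂[p,q] = q − p.
This gives a 9×11 integer matrix of rank 8; reducing to Smith normal form yields diagonal entries (1,1,1,1,1,1,1,1).

The boundary map ∂_2: C_2 → C_1 sends each 2-simplex [p,q,r] to [q,r] − [p,r] + [p,q]. For instance
  ∂[v_3,v_5,v_8] = [v_5,v_8] − [v_3,v_8] + [v_3,v_5].
This gives a 11×1 integer matrix of rank 1; reducing to Smith normal form yields diagonal entries (1).

Reading off H_k = ker ∂_k / im ∂_{k+1}:

  H_0: rank C_0 − rank ∂_1 = 9 − 8 = 1, and the invariant factors of ∂_1 are all 1, so H_0 = Z.
  H_1: rank ker ∂_1 − rank ∂_2 = (11 − 8) − 1 = 2, and the invariant factors of ∂_2 are all 1, so H_1 = Z^2.
  H_2: rank ker ∂_2 − rank ∂_3 = (1 − 1) − 0 = 0, and there is no ∂_3, so H_2 = 0.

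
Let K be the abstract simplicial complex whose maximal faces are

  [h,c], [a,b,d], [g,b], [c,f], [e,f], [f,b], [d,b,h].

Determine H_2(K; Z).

K has 8 vertices, 10 edges, 2 triangles.
rank ∂_2 = 2, rank ∂_3 = 0 ⇒ b_2 = 2 − 2 − 0 = 0. So H_2 ≅ 0.

H_2 = 0.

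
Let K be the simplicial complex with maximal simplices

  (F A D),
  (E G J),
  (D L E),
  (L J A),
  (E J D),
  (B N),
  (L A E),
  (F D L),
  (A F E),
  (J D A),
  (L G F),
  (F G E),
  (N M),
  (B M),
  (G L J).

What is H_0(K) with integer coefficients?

H_0 ≅ Z^2.

Fix the vertex order A < B < D < E < F < G < J < L < M < N and write every simplex with vertices in increasing order. Then dim K = 2 and the simplices of K are:

  0-simplices (10): A, B, D, E, F, G, J, L, M, N
  1-simplices (21): AD, AE, AF, AJ, AL, BM, BN, DE, DF, DJ, DL, EF, EG, EJ, EL, FG, FL, GJ, GL, JL, MN
  2-simplices (12): ADF, ADJ, AEF, AEL, AJL, DEJ, DEL, DFL, EFG, EGJ, FGL, GJL

Hence C_0 ≅ Z^10, C_1 ≅ Z^21, C_2 ≅ Z^12.

Boundary ∂_1: C_1 → C_0 is given by ∂[p,q] = [q] − [p]. For instance
  ∂BN = N − B.
This gives a 10×21 integer matrix of rank 8; reducing to Smith normal form yields diagonal entries (1,1,1,1,1,1,1,1).

∂_2: C_2 → C_1 acts by ∂[p,q,r] = [q,r] − [p,r] + [p,q]. For instance
  ∂ADF = DF − AF + AD,
  ∂DEL = EL − DL + DE.
As a 21×12 matrix over Z this has rank 12, with invariant factors (1,1,1,1,1,1,1,1,1,1,1,2).

Computing H_k = (kernel of ∂_k) / (image of ∂_{k+1}):

  H_0: rank C_0 − rank ∂_1 = 10 − 8 = 2, and the invariant factors of ∂_1 are all 1, so H_0 ≅ Z^2.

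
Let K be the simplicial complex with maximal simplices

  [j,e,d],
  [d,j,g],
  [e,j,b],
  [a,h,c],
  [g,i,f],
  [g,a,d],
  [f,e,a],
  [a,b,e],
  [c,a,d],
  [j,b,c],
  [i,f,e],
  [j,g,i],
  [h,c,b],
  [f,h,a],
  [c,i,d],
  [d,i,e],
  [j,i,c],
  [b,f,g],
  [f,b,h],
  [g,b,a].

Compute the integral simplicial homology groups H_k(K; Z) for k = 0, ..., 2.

Take the total order a < b < c < d < e < f < g < h < i < j on the vertex set. Then K (dimension 2) consists of the simplices:

  0-simplices (10): a, b, c, d, e, f, g, h, i, j
  1-simplices (30): ab, ac, ad, ae, af, ag, ah, bc, be, bf, bg, bh, bj, cd, ch, ci, cj, de, dg, di, dj, ef, ei, ej, fg, fh, fi, gi, gj, ij
  2-simplices (20): abe, abg, acd, ach, adg, aef, afh, bch, bcj, bej, bfg, bfh, cdi, cij, dei, dej, dgj, efi, fgi, gij

giving chain groups C_0 ≅ Z^10, C_1 ≅ Z^30, C_2 ≅ Z^20.

The boundary map ∂_1: C_1 → C_0 sends each edge [p,q] (with p < q) to q − p.
The 10×30 boundary matrix has rank 9 and Smith normal form diag(1,1,1,1,1,1,1,1,1).

∂_2: C_2 → C_1 acts by ∂[p,q,r] = [q,r] − [p,r] + [p,q]. For instance
  ∂bfh = fh − bh + bf,
  ∂gij = ij − gj + gi.
This gives a 30×20 integer matrix of rank 20; reducing to Smith normal form yields diagonal entries (1,1,1,1,1,1,1,1,1,1,1,1,1,1,1,1,1,1,1,2).

Computing H_k = (kernel of ∂_k) / (image of ∂_{k+1}):

  H_0: rank C_0 − rank ∂_1 = 10 − 9 = 1, and the invariant factors of ∂_1 are all 1, so H_0 ≅ Z.
  H_1: rank ker ∂_1 − rank ∂_2 = (30 − 9) − 20 = 1, and ∂_2 has invariant factor 2 > 1, so H_1 ≅ Z × Z/2.
  H_2: rank ker ∂_2 − rank ∂_3 = (20 − 20) − 0 = 0, and there is no ∂_3, so H_2 ≅ 0.

As a check, the Euler characteristic is 10 − 30 + 20 = 0, which agrees with 1 − 1 + 0 = 0.

H_0 ≅ Z,  H_1 ≅ Z × Z/2,  H_2 = 0.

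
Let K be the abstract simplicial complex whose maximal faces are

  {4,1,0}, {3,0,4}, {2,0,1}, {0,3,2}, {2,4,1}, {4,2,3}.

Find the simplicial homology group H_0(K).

H_0 ≅ Z.

Order the vertices as 0 < 1 < 2 < 3 < 4. Listing each simplex with vertices in this order, K has dimension 2 with simplices:

  0-simplices (5): [0], [1], [2], [3], [4]
  1-simplices (9): [0,1], [0,2], [0,3], [0,4], [1,2], [1,4], [2,3], [2,4], [3,4]
  2-simplices (6): [0,1,2], [0,1,4], [0,2,3], [0,3,4], [1,2,4], [2,3,4]

so the chain groups are C_0 ≅ Z^5, C_1 ≅ Z^9, C_2 ≅ Z^6.

The boundary map ∂_1: C_1 → C_0 sends each edge [p,q] (with p < q) to q − p.
As a 5×9 matrix over Z this has rank 4, with invariant factors (1,1,1,1).

Boundary ∂_2: C_2 → C_1 sends each 2-simplex [p,q,r] to [q,r] − [p,r] + [p,q]. For instance
  ∂[2,3,4] = [3,4] − [2,4] + [2,3],
  ∂[0,1,4] = [1,4] − [0,4] + [0,1].
The resulting 9×6 matrix has rank 5, and its Smith normal form has invariant factors (1,1,1,1,1).

Computing H_k = (kernel of ∂_k) / (image of ∂_{k+1}):

  H_0: rank C_0 − rank ∂_1 = 5 − 4 = 1, and the invariant factors of ∂_1 are all 1, so H_0 ≅ Z.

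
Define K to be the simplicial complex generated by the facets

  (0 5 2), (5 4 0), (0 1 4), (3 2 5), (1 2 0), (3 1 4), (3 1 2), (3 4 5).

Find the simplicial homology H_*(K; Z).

Take the total order 0 < 1 < 2 < 3 < 4 < 5 on the vertex set. Then K (dimension 2) consists of the simplices:

  0-simplices (6): [0], [1], [2], [3], [4], [5]
  1-simplices (12): [0,1], [0,2], [0,4], [0,5], [1,2], [1,3], [1,4], [2,3], [2,5], [3,4], [3,5], [4,5]
  2-simplices (8): [0,1,2], [0,1,4], [0,2,5], [0,4,5], [1,2,3], [1,3,4], [2,3,5], [3,4,5]

Hence C_0 ≅ Z^6, C_1 ≅ Z^12, C_2 ≅ Z^8.

∂_1: C_1 → C_0 is given by ∂[p,q] = [q] − [p]. For instance
  ∂[0,4] = [4] − [0].
The 6×12 boundary matrix has rank 5 and Smith normal form diag(1,1,1,1,1).

Boundary ∂_2: C_2 → C_1 maps a triangle to the signed sum of its edges. For instance
  ∂[3,4,5] = [4,5] − [3,5] + [3,4],
  ∂[0,2,5] = [2,5] − [0,5] + [0,2].
As a 12×8 matrix over Z this has rank 7, with invariant factors (1,1,1,1,1,1,1).

Reading off H_k = ker ∂_k / im ∂_{k+1}:

  H_0: rank C_0 − rank ∂_1 = 6 − 5 = 1, and the invariant factors of ∂_1 are all 1, so H_0 = Z.
  H_1: rank ker ∂_1 − rank ∂_2 = (12 − 5) − 7 = 0, and the invariant factors of ∂_2 are all 1, so H_1 = 0.
  H_2: rank ker ∂_2 − rank ∂_3 = (8 − 7) − 0 = 1, and there is no ∂_3, so H_2 = Z.

As a check, the Euler characteristic is 6 − 12 + 8 = 2, which agrees with 1 − 0 + 1 = 2.
(K is a triangulation of the 2-sphere S^2.)

H_0 ≅ Z,  H_1 = 0,  H_2 ≅ Z.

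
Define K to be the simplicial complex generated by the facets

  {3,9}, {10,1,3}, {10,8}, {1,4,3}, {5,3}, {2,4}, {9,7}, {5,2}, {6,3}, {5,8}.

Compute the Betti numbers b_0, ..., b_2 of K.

b_0 = 1, b_1 = 2, b_2 = 0.

Fix the vertex order 1 < 2 < 3 < 4 < 5 < 6 < 7 < 8 < 9 < 10 and write every simplex with vertices in increasing order. Then dim K = 2 and the simplices of K are:

  0-simplices (10): [1], [2], [3], [4], [5], [6], [7], [8], [9], [10]
  1-simplices (13): [1,3], [1,4], [1,10], [2,4], [2,5], [3,4], [3,5], [3,6], [3,9], [3,10], [5,8], [7,9], [8,10]
  2-simplices (2): [1,3,4], [1,3,10]

so the chain groups are C_0 ≅ Z^10, C_1 ≅ Z^13, C_2 ≅ Z^2.

∂_1: C_1 → C_0 sends each edge [p,q] (with p < q) to q − p. For instance
  ∂[3,9] = [9] − [3].
This gives a 10×13 integer matrix of rank 9; reducing to Smith normal form yields diagonal entries (1,1,1,1,1,1,1,1,1).

The boundary map ∂_2: C_2 → C_1 maps a triangle to the signed sum of its edges. For instance
  ∂[1,3,4] = [3,4] − [1,4] + [1,3],
  ∂[1,3,10] = [3,10] − [1,10] + [1,3].
This gives a 13×2 integer matrix of rank 2; reducing to Smith normal form yields diagonal entries (1,1).

Now H_k = ker ∂_k / im ∂_{k+1}, so:

  H_0: rank C_0 − rank ∂_1 = 10 − 9 = 1, and the invariant factors of ∂_1 are all 1, so H_0 = Z.
  H_1: rank ker ∂_1 − rank ∂_2 = (13 − 9) − 2 = 2, and the invariant factors of ∂_2 are all 1, so H_1 = Z^2.
  H_2: rank ker ∂_2 − rank ∂_3 = (2 − 2) − 0 = 0, and there is no ∂_3, so H_2 = 0.

As a check, the Euler characteristic is 10 − 13 + 2 = -1, which agrees with 1 − 2 + 0 = -1.

Hence the Betti numbers are b_0 = 1, b_1 = 2, b_2 = 0.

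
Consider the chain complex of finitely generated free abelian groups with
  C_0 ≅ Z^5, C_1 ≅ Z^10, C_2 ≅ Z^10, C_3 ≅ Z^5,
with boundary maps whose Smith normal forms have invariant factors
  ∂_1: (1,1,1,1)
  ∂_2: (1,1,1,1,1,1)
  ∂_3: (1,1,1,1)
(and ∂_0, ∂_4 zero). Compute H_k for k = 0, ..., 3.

H_0: b_0 = 5 − 0 − 4 = 1; torsion from ∂_1 factors > 1: none. So H_0 = Z.
H_1: b_1 = 10 − 4 − 6 = 0; torsion from ∂_2 factors > 1: none. So H_1 = 0.
H_2: b_2 = 10 − 6 − 4 = 0; torsion from ∂_3 factors > 1: none. So H_2 = 0.
H_3: b_3 = 5 − 4 − 0 = 1; torsion from ∂_4 factors > 1: none. So H_3 = Z.

H_0 = Z,  H_1 = 0,  H_2 = 0,  H_3 = Z.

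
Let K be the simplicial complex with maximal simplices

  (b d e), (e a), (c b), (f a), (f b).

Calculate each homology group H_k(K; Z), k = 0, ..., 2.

We work with the vertex ordering a < b < c < d < e < f. The simplices of K, each written with vertices in increasing order, are:

  0-simplices (6): a, b, c, d, e, f
  1-simplices (7): ae, af, bc, bd, be, bf, de
  2-simplices (1): bde

Hence C_0 ≅ Z^6, C_1 ≅ Z^7, C_2 ≅ Z^1.

∂_1: C_1 → C_0 maps an edge to its endpoints' difference, ∂[p,q] = q − p. For instance
  ∂bf = f − b.
This gives a 6×7 integer matrix of rank 5; reducing to Smith normal form yields diagonal entries (1,1,1,1,1).

Boundary ∂_2: C_2 → C_1 sends each 2-simplex [p,q,r] to [q,r] − [p,r] + [p,q]. For instance
  ∂bde = de − be + bd.
As a 7×1 matrix over Z this has rank 1, with invariant factors (1).

From H_k ≅ ker(∂_k) / im(∂_{k+1}) we obtain:

  H_0: rank C_0 − rank ∂_1 = 6 − 5 = 1, and the invariant factors of ∂_1 are all 1, so H_0 ≅ Z.
  H_1: rank ker ∂_1 − rank ∂_2 = (7 − 5) − 1 = 1, and the invariant factors of ∂_2 are all 1, so H_1 ≅ Z.
  H_2: rank ker ∂_2 − rank ∂_3 = (1 − 1) − 0 = 0, and there is no ∂_3, so H_2 ≅ 0.

H_0 = Z,  H_1 = Z,  H_2 = 0.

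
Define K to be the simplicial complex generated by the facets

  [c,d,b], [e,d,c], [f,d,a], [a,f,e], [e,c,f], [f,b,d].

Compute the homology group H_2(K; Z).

H_2 ≅ 0.

Take the total order a < b < c < d < e < f on the vertex set. Then K (dimension 2) consists of the simplices:

  0-simplices (6): a, b, c, d, e, f
  1-simplices (12): ad, ae, af, bc, bd, bf, cd, ce, cf, de, df, ef
  2-simplices (6): adf, aef, bcd, bdf, cde, cef

so the chain groups are C_0 ≅ Z^6, C_1 ≅ Z^12, C_2 ≅ Z^6.

The boundary map ∂_1: C_1 → C_0 sends each edge [p,q] (with p < q) to q − p.
This gives a 6×12 integer matrix of rank 5; reducing to Smith normal form yields diagonal entries (1,1,1,1,1).

The boundary map ∂_2: C_2 → C_1 acts by ∂[p,q,r] = [q,r] − [p,r] + [p,q]. For instance
  ∂adf = df − af + ad,
  ∂aef = ef − af + ae.
As a 12×6 matrix over Z this has rank 6, with invariant factors (1,1,1,1,1,1).

From H_k ≅ ker(∂_k) / im(∂_{k+1}) we obtain:

  H_2: rank ker ∂_2 − rank ∂_3 = (6 − 6) − 0 = 0, and there is no ∂_3, so H_2 = 0.

(K is a triangulation of the cylinder S^1 x I.)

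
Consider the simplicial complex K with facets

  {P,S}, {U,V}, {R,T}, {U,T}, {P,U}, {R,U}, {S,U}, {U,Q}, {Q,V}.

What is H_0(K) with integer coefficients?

H_0 = Z.

Fix the vertex order P < Q < R < S < T < U < V and write every simplex with vertices in increasing order. Then dim K = 1 and the simplices of K are:

  0-simplices (7): P, Q, R, S, T, U, V
  1-simplices (9): PS, PU, QU, QV, RT, RU, SU, TU, UV

Hence C_0 ≅ Z^7, C_1 ≅ Z^9.

Boundary ∂_1: C_1 → C_0 is given by ∂[p,q] = [q] − [p]. For instance
  ∂QV = V − Q.
This gives a 7×9 integer matrix of rank 6; reducing to Smith normal form yields diagonal entries (1,1,1,1,1,1).

Computing H_k = (kernel of ∂_k) / (image of ∂_{k+1}):

  H_0: rank C_0 − rank ∂_1 = 7 − 6 = 1, and the invariant factors of ∂_1 are all 1, so H_0 = Z.

(K is a triangulation of a wedge of 3 circles.)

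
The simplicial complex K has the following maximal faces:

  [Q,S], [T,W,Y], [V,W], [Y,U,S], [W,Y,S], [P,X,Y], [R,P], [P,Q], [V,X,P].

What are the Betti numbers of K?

We work with the vertex ordering P < Q < R < S < T < U < V < W < X < Y. The simplices of K, each written with vertices in increasing order, are:

  0-simplices (10): P, Q, R, S, T, U, V, W, X, Y
  1-simplices (16): PQ, PR, PV, PX, PY, QS, SU, SW, SY, TW, TY, UY, VW, VX, WY, XY
  2-simplices (5): PVX, PXY, SUY, SWY, TWY

Hence C_0 ≅ Z^10, C_1 ≅ Z^16, C_2 ≅ Z^5.

Boundary ∂_1: C_1 → C_0 maps an edge to its endpoints' difference, ∂[p,q] = q − p. For instance
  ∂VW = W − V.
As a 10×16 matrix over Z this has rank 9, with invariant factors (1,1,1,1,1,1,1,1,1).

Boundary ∂_2: C_2 → C_1 acts by ∂[p,q,r] = [q,r] − [p,r] + [p,q]. For instance
  ∂PXY = XY − PY + PX,
  ∂PVX = VX − PX + PV.
The resulting 16×5 matrix has rank 5, and its Smith normal form has invariant factors (1,1,1,1,1).

Now H_k = ker ∂_k / im ∂_{k+1}, so:

  H_0: rank C_0 − rank ∂_1 = 10 − 9 = 1, and the invariant factors of ∂_1 are all 1, so H_0 = Z.
  H_1: rank ker ∂_1 − rank ∂_2 = (16 − 9) − 5 = 2, and the invariant factors of ∂_2 are all 1, so H_1 = Z^2.
  H_2: rank ker ∂_2 − rank ∂_3 = (5 − 5) − 0 = 0, and there is no ∂_3, so H_2 = 0.

As a check, the Euler characteristic is 10 − 16 + 5 = -1, which agrees with 1 − 2 + 0 = -1.

Hence the Betti numbers are b_0 = 1, b_1 = 2, b_2 = 0.

b_0 = 1, b_1 = 2, b_2 = 0.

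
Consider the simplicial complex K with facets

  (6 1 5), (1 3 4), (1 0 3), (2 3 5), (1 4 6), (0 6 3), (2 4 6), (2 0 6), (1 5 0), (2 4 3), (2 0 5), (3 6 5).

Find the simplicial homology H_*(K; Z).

H_0 = Z,  H_1 = Z/2Z,  H_2 = 0.

We work with the vertex ordering 0 < 1 < 2 < 3 < 4 < 5 < 6. The simplices of K, each written with vertices in increasing order, are:

  0-simplices (7): [0], [1], [2], [3], [4], [5], [6]
  1-simplices (18): [0,1], [0,2], [0,3], [0,5], [0,6], [1,3], [1,4], [1,5], [1,6], [2,3], [2,4], [2,5], [2,6], [3,4], [3,5], [3,6], [4,6], [5,6]
  2-simplices (12): [0,1,3], [0,1,5], [0,2,5], [0,2,6], [0,3,6], [1,3,4], [1,4,6], [1,5,6], [2,3,4], [2,3,5], [2,4,6], [3,5,6]

Hence C_0 ≅ Z^7, C_1 ≅ Z^18, C_2 ≅ Z^12.

Boundary ∂_1: C_1 → C_0 is given by ∂[p,q] = [q] − [p]. For instance
  ∂[2,6] = [6] − [2].
This gives a 7×18 integer matrix of rank 6; reducing to Smith normal form yields diagonal entries (1,1,1,1,1,1).

The boundary map ∂_2: C_2 → C_1 maps a triangle to the signed sum of its edges. For instance
  ∂[2,3,4] = [3,4] − [2,4] + [2,3],
  ∂[2,3,5] = [3,5] − [2,5] + [2,3].
As a 18×12 matrix over Z this has rank 12, with invariant factors (1,1,1,1,1,1,1,1,1,1,1,2).

Reading off H_k = ker ∂_k / im ∂_{k+1}:

  H_0: rank C_0 − rank ∂_1 = 7 − 6 = 1, and the invariant factors of ∂_1 are all 1, so H_0 = Z.
  H_1: rank ker ∂_1 − rank ∂_2 = (18 − 6) − 12 = 0, and ∂_2 has invariant factor 2 > 1, so H_1 = Z/2Z.
  H_2: rank ker ∂_2 − rank ∂_3 = (12 − 12) − 0 = 0, and there is no ∂_3, so H_2 = 0.

As a check, the Euler characteristic is 7 − 18 + 12 = 1, which agrees with 1 − 0 + 0 = 1.
(K is a triangulation of the real projective plane RP^2.)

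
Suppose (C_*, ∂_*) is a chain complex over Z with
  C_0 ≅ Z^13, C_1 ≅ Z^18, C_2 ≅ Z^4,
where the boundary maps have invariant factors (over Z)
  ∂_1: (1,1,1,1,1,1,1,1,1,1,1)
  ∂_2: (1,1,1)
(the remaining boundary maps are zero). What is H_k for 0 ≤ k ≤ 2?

H_0 = Z^2,  H_1 = Z^4,  H_2 = Z.

H_0: b_0 = 13 − 0 − 11 = 2; torsion from ∂_1 factors > 1: none. So H_0 = Z^2.
H_1: b_1 = 18 − 11 − 3 = 4; torsion from ∂_2 factors > 1: none. So H_1 = Z^4.
H_2: b_2 = 4 − 3 − 0 = 1; torsion from ∂_3 factors > 1: none. So H_2 = Z.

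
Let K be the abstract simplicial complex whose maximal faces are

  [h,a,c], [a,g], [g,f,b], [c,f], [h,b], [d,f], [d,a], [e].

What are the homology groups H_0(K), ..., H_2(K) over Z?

H_0 ≅ Z^2,  H_1 ≅ Z^3,  H_2 = 0.

Order the vertices as a < b < c < d < e < f < g < h. Listing each simplex with vertices in this order, K has dimension 2 with simplices:

  0-simplices (8): a, b, c, d, e, f, g, h
  1-simplices (11): ac, ad, ag, ah, bf, bg, bh, cf, ch, df, fg
  2-simplices (2): ach, bfg

so the chain groups are C_0 ≅ Z^8, C_1 ≅ Z^11, C_2 ≅ Z^2.

Boundary ∂_1: C_1 → C_0 is given by ∂[p,q] = [q] − [p]. For instance
  ∂df = f − d.
The resulting 8×11 matrix has rank 6, and its Smith normal form has invariant factors (1,1,1,1,1,1).

Boundary ∂_2: C_2 → C_1 maps a triangle to the signed sum of its edges. For instance
  ∂ach = ch − ah + ac,
  ∂bfg = fg − bg + bf.
The resulting 11×2 matrix has rank 2, and its Smith normal form has invariant factors (1,1).

Computing H_k = (kernel of ∂_k) / (image of ∂_{k+1}):

  H_0: rank C_0 − rank ∂_1 = 8 − 6 = 2, and the invariant factors of ∂_1 are all 1, so H_0 ≅ Z^2.
  H_1: rank ker ∂_1 − rank ∂_2 = (11 − 6) − 2 = 3, and the invariant factors of ∂_2 are all 1, so H_1 ≅ Z^3.
  H_2: rank ker ∂_2 − rank ∂_3 = (2 − 2) − 0 = 0, and there is no ∂_3, so H_2 ≅ 0.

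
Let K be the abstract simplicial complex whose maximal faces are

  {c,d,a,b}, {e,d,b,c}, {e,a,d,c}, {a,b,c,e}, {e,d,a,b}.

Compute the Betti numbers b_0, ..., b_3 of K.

b_0 = 1, b_1 = 0, b_2 = 0, b_3 = 1.

Take the total order a < b < c < d < e on the vertex set. Then K (dimension 3) consists of the simplices:

  0-simplices (5): a, b, c, d, e
  1-simplices (10): ab, ac, ad, ae, bc, bd, be, cd, ce, de
  2-simplices (10): abc, abd, abe, acd, ace, ade, bcd, bce, bde, cde
  3-simplices (5): abcd, abce, abde, acde, bcde

so the chain groups are C_0 ≅ Z^5, C_1 ≅ Z^10, C_2 ≅ Z^10, C_3 ≅ Z^5.

The boundary map ∂_1: C_1 → C_0 is given by ∂[p,q] = [q] − [p]. For instance
  ∂ce = e − c.
The 5×10 boundary matrix has rank 4 and Smith normal form diag(1,1,1,1).

Boundary ∂_2: C_2 → C_1 maps a triangle to the signed sum of its edges. For instance
  ∂ace = ce − ae + ac,
  ∂abd = bd − ad + ab.
The 10×10 boundary matrix has rank 6 and Smith normal form diag(1,1,1,1,1,1).

∂_3: C_3 → C_2 sends each 3-simplex σ to the alternating sum Σ_i (−1)^i (σ with its i-th vertex removed). For instance
  ∂abce = bce − ace + abe − abc,
  ∂abde = bde − ade + abe − abd.
As a 10×5 matrix over Z this has rank 4, with invariant factors (1,1,1,1).

Computing H_k = (kernel of ∂_k) / (image of ∂_{k+1}):

  H_0: rank C_0 − rank ∂_1 = 5 − 4 = 1, and the invariant factors of ∂_1 are all 1, so H_0 ≅ Z.
  H_1: rank ker ∂_1 − rank ∂_2 = (10 − 4) − 6 = 0, and the invariant factors of ∂_2 are all 1, so H_1 ≅ 0.
  H_2: rank ker ∂_2 − rank ∂_3 = (10 − 6) − 4 = 0, and the invariant factors of ∂_3 are all 1, so H_2 ≅ 0.
  H_3: rank ker ∂_3 − rank ∂_4 = (5 − 4) − 0 = 1, and there is no ∂_4, so H_3 ≅ Z.

(K is a triangulation of the 3-sphere S^3.)

Hence the Betti numbers are b_0 = 1, b_1 = 0, b_2 = 0, b_3 = 1.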